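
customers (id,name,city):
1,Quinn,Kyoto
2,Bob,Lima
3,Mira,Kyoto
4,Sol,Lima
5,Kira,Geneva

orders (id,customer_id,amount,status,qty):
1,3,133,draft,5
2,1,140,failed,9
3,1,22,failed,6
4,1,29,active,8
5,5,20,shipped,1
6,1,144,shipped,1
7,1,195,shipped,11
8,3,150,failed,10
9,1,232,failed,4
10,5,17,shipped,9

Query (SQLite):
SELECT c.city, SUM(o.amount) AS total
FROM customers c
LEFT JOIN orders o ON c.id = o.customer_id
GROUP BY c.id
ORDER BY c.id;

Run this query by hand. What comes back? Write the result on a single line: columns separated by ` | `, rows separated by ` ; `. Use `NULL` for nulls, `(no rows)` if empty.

Kyoto | 762 ; Lima | NULL ; Kyoto | 283 ; Lima | NULL ; Geneva | 37

LEFT JOIN keeps every customers row; unmatched ones get NULL for orders columns.
Group by customers.id and compute SUM(o.amount). SUM over an all-NULL group is NULL.
  1: ids {2, 3, 4, 6, 7, 9} → SUM(o.amount)=762
  2: ids {—} → SUM(o.amount)=NULL
  3: ids {1, 8} → SUM(o.amount)=283
  4: ids {—} → SUM(o.amount)=NULL
  5: ids {5, 10} → SUM(o.amount)=37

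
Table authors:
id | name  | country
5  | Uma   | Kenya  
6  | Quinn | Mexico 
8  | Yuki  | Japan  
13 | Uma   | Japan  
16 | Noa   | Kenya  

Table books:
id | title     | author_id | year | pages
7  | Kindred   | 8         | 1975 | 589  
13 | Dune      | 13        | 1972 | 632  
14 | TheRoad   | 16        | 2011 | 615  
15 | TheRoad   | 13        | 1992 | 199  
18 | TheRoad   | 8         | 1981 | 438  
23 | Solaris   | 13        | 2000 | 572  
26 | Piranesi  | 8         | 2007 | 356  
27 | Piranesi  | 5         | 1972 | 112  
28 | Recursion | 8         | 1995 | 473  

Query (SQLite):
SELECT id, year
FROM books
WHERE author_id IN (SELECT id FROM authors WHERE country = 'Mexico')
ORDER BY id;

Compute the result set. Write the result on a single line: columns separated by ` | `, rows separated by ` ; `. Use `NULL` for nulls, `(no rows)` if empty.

Inner query: authors.id where country = 'Mexico'.
Outer: keep books rows whose author_id is in that set.
Inner query → {6}

(no rows)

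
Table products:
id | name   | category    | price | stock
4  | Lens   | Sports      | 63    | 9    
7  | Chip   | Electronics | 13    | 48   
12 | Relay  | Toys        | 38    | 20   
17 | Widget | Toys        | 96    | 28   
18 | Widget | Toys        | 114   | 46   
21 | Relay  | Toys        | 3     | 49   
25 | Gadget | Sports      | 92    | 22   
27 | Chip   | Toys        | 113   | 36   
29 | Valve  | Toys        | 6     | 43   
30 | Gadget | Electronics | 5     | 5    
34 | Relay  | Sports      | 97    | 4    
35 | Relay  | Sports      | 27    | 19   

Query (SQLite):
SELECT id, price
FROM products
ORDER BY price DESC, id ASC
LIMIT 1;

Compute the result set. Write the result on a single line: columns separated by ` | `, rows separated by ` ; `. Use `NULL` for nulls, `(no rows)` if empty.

18 | 114

Sort by price desc, tiebreak id asc: (114, id=18), (113, id=27), (97, id=34), (96, id=17) …. Take first 1.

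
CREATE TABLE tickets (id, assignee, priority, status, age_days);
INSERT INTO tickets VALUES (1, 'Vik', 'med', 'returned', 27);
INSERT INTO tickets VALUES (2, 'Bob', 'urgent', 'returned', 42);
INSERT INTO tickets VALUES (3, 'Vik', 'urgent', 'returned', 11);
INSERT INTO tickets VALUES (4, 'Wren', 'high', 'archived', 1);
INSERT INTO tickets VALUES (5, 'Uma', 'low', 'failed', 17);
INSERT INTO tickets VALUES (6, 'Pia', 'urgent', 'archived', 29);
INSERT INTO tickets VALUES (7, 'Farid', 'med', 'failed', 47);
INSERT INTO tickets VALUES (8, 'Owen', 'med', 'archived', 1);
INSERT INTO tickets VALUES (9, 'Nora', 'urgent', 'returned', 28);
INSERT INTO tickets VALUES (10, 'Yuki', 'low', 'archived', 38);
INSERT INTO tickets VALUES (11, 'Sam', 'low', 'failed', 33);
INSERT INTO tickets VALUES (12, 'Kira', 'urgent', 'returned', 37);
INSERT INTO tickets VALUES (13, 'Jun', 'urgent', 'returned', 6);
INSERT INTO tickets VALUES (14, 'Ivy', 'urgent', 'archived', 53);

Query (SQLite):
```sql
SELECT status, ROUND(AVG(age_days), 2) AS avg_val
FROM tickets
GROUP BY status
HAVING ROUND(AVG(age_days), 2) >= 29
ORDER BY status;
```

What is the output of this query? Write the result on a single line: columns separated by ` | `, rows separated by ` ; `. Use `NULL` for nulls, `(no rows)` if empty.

failed | 32.33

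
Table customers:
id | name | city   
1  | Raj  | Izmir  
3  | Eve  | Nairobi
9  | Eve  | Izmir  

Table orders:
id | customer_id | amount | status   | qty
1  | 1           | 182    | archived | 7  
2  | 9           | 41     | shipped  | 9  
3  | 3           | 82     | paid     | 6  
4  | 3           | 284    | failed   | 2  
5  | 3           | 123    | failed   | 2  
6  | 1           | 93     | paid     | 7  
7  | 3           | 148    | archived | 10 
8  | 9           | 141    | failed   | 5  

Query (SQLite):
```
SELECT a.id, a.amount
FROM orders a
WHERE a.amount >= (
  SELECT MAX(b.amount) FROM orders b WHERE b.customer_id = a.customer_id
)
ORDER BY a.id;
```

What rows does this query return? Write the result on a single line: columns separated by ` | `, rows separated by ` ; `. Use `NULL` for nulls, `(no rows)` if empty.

For each orders row a, compute MAX(amount) over rows sharing a.customer_id.
Keep row a if a.amount >= that per-group MAX.
  customer_id=1: MAX(amount) = 182
  customer_id=3: MAX(amount) = 284
  customer_id=9: MAX(amount) = 141

1 | 182 ; 4 | 284 ; 8 | 141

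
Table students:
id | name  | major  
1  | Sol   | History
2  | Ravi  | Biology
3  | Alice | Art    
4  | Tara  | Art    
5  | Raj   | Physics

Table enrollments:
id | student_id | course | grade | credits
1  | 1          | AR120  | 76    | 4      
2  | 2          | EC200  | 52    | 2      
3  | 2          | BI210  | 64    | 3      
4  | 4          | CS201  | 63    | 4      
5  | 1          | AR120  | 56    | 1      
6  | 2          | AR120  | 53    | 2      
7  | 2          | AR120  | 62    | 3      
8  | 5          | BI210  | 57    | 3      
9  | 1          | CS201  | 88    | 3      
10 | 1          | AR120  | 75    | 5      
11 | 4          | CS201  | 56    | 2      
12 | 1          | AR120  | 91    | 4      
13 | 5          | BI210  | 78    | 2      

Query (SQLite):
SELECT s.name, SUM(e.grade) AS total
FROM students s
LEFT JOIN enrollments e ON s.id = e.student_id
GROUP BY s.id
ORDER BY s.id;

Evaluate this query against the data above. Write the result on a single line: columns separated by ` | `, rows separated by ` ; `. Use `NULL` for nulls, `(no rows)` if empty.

LEFT JOIN keeps every students row; unmatched ones get NULL for enrollments columns.
Group by students.id and compute SUM(e.grade). SUM over an all-NULL group is NULL.
  1: ids {1, 5, 9, 10, 12} → SUM(e.grade)=386
  2: ids {2, 3, 6, 7} → SUM(e.grade)=231
  3: ids {—} → SUM(e.grade)=NULL
  4: ids {4, 11} → SUM(e.grade)=119
  5: ids {8, 13} → SUM(e.grade)=135

Sol | 386 ; Ravi | 231 ; Alice | NULL ; Tara | 119 ; Raj | 135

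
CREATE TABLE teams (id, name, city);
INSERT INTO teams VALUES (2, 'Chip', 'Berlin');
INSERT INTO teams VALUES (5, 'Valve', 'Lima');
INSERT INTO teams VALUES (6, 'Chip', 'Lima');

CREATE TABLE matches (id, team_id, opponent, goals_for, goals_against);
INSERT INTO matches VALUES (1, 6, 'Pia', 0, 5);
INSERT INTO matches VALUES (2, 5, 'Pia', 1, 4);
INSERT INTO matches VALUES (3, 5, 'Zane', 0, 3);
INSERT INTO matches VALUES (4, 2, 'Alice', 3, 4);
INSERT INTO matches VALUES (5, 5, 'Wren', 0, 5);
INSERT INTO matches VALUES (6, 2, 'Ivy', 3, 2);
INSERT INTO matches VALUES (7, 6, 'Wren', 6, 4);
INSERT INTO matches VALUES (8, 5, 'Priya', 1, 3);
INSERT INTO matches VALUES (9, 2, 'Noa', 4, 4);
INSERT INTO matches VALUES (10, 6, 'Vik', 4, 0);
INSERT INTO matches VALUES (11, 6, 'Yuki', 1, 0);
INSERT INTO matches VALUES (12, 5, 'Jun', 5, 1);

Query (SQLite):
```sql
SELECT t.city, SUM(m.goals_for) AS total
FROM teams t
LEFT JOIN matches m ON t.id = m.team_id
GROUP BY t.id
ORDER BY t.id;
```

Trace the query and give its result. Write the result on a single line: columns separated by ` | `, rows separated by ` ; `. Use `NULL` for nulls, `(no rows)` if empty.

Berlin | 10 ; Lima | 7 ; Lima | 11

LEFT JOIN keeps every teams row; unmatched ones get NULL for matches columns.
Group by teams.id and compute SUM(m.goals_for). SUM over an all-NULL group is NULL.
  2: ids {4, 6, 9} → SUM(m.goals_for)=10
  5: ids {2, 3, 5, 8, 12} → SUM(m.goals_for)=7
  6: ids {1, 7, 10, 11} → SUM(m.goals_for)=11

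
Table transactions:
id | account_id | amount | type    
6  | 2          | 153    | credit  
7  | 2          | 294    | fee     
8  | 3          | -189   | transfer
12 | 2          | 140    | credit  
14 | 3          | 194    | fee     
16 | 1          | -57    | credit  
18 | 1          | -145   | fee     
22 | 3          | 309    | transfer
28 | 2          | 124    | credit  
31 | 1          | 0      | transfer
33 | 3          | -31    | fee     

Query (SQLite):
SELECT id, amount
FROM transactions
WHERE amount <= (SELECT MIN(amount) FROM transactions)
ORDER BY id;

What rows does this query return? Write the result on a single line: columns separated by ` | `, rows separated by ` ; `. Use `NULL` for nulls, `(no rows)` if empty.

Scalar subquery: MIN(amount) over all transactions rows = -189.
Keep rows where amount <= that value.

8 | -189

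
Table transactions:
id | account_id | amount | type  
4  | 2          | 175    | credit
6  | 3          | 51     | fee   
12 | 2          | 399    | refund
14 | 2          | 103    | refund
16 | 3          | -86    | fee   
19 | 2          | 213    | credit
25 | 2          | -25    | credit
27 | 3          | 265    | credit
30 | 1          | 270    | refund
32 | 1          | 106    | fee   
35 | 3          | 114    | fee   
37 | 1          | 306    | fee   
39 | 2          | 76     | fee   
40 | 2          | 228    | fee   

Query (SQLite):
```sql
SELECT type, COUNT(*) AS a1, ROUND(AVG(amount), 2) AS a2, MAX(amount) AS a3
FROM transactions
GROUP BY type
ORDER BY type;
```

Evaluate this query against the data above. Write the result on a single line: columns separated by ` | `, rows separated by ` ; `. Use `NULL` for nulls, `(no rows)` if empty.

Group transactions by type.
Per group compute: COUNT(*), ROUND(AVG(amount), 2), MAX(amount).
  credit: ids {4, 19, 25, 27} → COUNT(*)=4, ROUND(AVG(amount), 2)=157, MAX(amount)=265
  fee: ids {6, 16, 32, 35, 37, 39, 40} → COUNT(*)=7, ROUND(AVG(amount), 2)=113.57, MAX(amount)=306
  refund: ids {12, 14, 30} → COUNT(*)=3, ROUND(AVG(amount), 2)=257.33, MAX(amount)=399

credit | 4 | 157 | 265 ; fee | 7 | 113.57 | 306 ; refund | 3 | 257.33 | 399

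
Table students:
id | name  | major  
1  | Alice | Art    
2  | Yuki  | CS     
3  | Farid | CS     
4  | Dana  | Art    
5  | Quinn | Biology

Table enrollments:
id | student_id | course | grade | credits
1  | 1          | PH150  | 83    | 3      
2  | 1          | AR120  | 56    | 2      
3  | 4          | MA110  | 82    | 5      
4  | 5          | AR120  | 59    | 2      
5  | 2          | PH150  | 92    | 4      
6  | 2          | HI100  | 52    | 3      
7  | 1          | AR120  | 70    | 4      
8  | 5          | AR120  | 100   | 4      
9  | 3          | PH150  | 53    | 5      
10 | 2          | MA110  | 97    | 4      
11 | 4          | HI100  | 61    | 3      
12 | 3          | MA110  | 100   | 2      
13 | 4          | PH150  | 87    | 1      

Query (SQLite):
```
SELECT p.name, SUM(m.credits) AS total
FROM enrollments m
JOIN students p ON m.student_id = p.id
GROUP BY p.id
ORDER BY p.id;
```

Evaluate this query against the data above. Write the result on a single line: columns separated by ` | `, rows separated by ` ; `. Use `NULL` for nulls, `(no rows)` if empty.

Join each enrollments row to its students via student_id.
Group joined rows by students.id; compute SUM(m.credits) per group.
  1: ids {1, 2, 7} → SUM(m.credits)=9
  2: ids {5, 6, 10} → SUM(m.credits)=11
  3: ids {9, 12} → SUM(m.credits)=7
  4: ids {3, 11, 13} → SUM(m.credits)=9
  5: ids {4, 8} → SUM(m.credits)=6

Alice | 9 ; Yuki | 11 ; Farid | 7 ; Dana | 9 ; Quinn | 6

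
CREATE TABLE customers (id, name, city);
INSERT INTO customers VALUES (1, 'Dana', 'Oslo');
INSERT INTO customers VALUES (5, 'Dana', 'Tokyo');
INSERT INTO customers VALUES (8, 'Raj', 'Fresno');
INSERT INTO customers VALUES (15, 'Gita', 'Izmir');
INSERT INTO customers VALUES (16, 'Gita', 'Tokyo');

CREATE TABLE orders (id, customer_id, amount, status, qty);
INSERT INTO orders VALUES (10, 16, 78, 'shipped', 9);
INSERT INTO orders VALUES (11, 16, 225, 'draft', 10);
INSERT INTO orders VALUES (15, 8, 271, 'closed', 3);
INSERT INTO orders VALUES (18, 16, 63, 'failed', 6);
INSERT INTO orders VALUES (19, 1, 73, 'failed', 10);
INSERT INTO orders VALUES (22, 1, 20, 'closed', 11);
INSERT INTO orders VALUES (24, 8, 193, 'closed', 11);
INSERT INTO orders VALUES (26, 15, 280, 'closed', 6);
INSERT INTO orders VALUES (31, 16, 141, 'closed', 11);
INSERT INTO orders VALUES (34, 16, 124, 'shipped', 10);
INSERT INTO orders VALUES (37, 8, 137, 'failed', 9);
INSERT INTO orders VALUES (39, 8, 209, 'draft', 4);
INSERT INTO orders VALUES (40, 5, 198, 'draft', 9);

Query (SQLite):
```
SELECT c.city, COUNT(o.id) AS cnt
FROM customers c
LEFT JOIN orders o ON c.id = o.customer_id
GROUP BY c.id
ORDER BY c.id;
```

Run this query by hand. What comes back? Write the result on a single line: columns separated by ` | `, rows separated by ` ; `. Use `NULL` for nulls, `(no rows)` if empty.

LEFT JOIN keeps every customers row; unmatched ones get NULL for orders columns.
Group by customers.id and compute COUNT(o.id). COUNT(col) of an all-NULL group is 0.
  1: ids {19, 22} → COUNT(o.id)=2
  5: ids {40} → COUNT(o.id)=1
  8: ids {15, 24, 37, 39} → COUNT(o.id)=4
  15: ids {26} → COUNT(o.id)=1
  16: ids {10, 11, 18, 31, 34} → COUNT(o.id)=5

Oslo | 2 ; Tokyo | 1 ; Fresno | 4 ; Izmir | 1 ; Tokyo | 5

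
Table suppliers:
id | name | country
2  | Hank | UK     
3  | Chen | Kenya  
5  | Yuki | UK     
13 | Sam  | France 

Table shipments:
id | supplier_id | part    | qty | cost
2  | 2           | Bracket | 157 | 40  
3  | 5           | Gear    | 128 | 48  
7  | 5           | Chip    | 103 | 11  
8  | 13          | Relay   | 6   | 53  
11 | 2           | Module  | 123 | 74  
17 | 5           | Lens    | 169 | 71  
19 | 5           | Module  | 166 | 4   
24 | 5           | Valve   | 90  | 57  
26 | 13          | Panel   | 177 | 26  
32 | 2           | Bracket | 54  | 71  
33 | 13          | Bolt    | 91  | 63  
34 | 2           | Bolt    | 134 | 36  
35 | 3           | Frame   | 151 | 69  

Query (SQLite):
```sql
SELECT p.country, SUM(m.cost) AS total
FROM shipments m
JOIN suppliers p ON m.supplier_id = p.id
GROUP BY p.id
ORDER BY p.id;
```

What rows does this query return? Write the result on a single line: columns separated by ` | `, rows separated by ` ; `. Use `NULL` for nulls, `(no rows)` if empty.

Join each shipments row to its suppliers via supplier_id.
Group joined rows by suppliers.id; compute SUM(m.cost) per group.
  2: ids {2, 11, 32, 34} → SUM(m.cost)=221
  3: ids {35} → SUM(m.cost)=69
  5: ids {3, 7, 17, 19, 24} → SUM(m.cost)=191
  13: ids {8, 26, 33} → SUM(m.cost)=142

UK | 221 ; Kenya | 69 ; UK | 191 ; France | 142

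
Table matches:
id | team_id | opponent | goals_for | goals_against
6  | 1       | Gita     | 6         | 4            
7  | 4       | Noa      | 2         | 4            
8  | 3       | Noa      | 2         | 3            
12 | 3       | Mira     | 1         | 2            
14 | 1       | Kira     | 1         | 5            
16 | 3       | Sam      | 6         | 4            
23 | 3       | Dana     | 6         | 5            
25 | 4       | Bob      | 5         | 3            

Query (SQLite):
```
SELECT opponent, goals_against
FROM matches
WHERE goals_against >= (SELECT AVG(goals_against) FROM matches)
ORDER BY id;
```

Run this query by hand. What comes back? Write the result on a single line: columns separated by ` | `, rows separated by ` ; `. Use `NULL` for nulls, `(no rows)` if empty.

Scalar subquery: AVG(goals_against) over all matches rows = 3.75.
Keep rows where goals_against >= that value.

Gita | 4 ; Noa | 4 ; Kira | 5 ; Sam | 4 ; Dana | 5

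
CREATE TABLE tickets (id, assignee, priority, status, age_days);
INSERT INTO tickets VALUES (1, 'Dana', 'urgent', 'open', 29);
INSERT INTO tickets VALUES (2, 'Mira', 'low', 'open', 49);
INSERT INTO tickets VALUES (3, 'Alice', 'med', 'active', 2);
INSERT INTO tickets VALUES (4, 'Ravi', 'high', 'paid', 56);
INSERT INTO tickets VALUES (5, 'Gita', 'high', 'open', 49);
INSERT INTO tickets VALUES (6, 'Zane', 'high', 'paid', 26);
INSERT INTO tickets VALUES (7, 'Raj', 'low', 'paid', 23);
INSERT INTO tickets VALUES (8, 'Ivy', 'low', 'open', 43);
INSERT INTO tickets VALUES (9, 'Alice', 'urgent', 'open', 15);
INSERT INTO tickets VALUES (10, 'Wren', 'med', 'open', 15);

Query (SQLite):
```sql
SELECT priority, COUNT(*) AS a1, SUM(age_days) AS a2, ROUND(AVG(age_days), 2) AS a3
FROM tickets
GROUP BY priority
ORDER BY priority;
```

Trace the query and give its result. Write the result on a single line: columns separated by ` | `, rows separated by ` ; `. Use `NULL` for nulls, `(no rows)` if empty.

high | 3 | 131 | 43.67 ; low | 3 | 115 | 38.33 ; med | 2 | 17 | 8.5 ; urgent | 2 | 44 | 22

Group tickets by priority.
Per group compute: COUNT(*), SUM(age_days), ROUND(AVG(age_days), 2).
  high: ids {4, 5, 6} → COUNT(*)=3, SUM(age_days)=131, ROUND(AVG(age_days), 2)=43.67
  low: ids {2, 7, 8} → COUNT(*)=3, SUM(age_days)=115, ROUND(AVG(age_days), 2)=38.33
  med: ids {3, 10} → COUNT(*)=2, SUM(age_days)=17, ROUND(AVG(age_days), 2)=8.5
  urgent: ids {1, 9} → COUNT(*)=2, SUM(age_days)=44, ROUND(AVG(age_days), 2)=22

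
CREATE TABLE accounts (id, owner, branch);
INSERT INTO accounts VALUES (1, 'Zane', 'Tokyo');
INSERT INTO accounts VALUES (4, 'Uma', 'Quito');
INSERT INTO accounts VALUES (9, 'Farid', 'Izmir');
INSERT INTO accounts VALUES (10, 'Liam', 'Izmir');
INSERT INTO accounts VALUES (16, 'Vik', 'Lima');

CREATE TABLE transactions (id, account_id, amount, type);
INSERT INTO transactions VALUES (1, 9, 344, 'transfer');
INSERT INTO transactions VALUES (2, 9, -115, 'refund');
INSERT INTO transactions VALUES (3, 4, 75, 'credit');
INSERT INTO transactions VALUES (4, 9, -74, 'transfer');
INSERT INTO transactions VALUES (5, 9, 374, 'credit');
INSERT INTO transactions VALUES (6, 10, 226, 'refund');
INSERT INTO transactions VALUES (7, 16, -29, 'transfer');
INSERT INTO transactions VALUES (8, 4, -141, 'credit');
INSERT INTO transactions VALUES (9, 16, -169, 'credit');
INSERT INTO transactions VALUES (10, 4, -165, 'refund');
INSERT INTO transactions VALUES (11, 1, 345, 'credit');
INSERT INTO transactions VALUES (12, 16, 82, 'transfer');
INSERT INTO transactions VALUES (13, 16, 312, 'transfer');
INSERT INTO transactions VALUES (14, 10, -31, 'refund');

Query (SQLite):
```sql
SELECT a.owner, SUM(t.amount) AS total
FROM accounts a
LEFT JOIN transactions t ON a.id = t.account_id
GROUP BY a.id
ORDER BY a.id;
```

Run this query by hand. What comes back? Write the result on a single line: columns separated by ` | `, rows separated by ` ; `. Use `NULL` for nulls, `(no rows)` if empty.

LEFT JOIN keeps every accounts row; unmatched ones get NULL for transactions columns.
Group by accounts.id and compute SUM(t.amount). SUM over an all-NULL group is NULL.
  1: ids {11} → SUM(t.amount)=345
  4: ids {3, 8, 10} → SUM(t.amount)=-231
  9: ids {1, 2, 4, 5} → SUM(t.amount)=529
  10: ids {6, 14} → SUM(t.amount)=195
  16: ids {7, 9, 12, 13} → SUM(t.amount)=196

Zane | 345 ; Uma | -231 ; Farid | 529 ; Liam | 195 ; Vik | 196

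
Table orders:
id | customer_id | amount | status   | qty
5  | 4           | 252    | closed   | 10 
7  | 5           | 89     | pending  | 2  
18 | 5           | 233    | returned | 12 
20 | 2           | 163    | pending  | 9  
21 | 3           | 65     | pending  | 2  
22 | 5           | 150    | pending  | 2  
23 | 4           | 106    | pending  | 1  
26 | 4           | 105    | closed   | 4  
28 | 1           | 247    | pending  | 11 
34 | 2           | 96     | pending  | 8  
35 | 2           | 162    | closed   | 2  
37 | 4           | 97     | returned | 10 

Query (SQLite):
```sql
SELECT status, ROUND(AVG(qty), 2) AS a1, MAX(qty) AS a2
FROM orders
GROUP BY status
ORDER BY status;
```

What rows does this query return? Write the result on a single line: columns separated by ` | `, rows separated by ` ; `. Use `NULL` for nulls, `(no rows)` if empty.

Group orders by status.
Per group compute: ROUND(AVG(qty), 2), MAX(qty).
  closed: ids {5, 26, 35} → ROUND(AVG(qty), 2)=5.33, MAX(qty)=10
  pending: ids {7, 20, 21, 22, 23, 28, 34} → ROUND(AVG(qty), 2)=5, MAX(qty)=11
  returned: ids {18, 37} → ROUND(AVG(qty), 2)=11, MAX(qty)=12

closed | 5.33 | 10 ; pending | 5 | 11 ; returned | 11 | 12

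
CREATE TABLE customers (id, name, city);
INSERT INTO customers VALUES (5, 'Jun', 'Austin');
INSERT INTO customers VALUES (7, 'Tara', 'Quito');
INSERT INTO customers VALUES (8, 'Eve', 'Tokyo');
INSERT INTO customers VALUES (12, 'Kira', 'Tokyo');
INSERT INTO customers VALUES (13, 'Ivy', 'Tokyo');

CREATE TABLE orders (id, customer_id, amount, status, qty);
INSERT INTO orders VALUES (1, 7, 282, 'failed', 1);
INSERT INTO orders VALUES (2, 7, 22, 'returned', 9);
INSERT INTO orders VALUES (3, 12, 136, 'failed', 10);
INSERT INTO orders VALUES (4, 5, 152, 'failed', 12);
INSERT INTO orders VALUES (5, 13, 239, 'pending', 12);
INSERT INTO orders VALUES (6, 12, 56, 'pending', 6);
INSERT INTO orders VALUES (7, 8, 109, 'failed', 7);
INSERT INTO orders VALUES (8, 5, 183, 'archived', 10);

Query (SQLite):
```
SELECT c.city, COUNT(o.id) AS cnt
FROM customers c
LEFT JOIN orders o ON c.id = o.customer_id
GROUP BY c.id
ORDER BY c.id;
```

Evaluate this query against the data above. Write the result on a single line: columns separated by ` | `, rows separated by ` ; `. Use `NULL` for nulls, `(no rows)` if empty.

Austin | 2 ; Quito | 2 ; Tokyo | 1 ; Tokyo | 2 ; Tokyo | 1

LEFT JOIN keeps every customers row; unmatched ones get NULL for orders columns.
Group by customers.id and compute COUNT(o.id). COUNT(col) of an all-NULL group is 0.
  5: ids {4, 8} → COUNT(o.id)=2
  7: ids {1, 2} → COUNT(o.id)=2
  8: ids {7} → COUNT(o.id)=1
  12: ids {3, 6} → COUNT(o.id)=2
  13: ids {5} → COUNT(o.id)=1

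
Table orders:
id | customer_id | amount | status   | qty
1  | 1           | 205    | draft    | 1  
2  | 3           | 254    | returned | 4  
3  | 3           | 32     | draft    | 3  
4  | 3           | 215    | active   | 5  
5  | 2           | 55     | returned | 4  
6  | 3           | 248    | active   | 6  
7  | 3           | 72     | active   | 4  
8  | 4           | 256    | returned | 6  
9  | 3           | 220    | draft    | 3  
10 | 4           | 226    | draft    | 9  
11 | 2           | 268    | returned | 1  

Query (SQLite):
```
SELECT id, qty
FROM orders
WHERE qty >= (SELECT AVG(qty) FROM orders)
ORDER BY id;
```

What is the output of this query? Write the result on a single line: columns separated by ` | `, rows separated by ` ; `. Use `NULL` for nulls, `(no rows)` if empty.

Scalar subquery: AVG(qty) over all orders rows = 4.181818 (≈; comparison uses full precision).
Keep rows where qty >= that value.

4 | 5 ; 6 | 6 ; 8 | 6 ; 10 | 9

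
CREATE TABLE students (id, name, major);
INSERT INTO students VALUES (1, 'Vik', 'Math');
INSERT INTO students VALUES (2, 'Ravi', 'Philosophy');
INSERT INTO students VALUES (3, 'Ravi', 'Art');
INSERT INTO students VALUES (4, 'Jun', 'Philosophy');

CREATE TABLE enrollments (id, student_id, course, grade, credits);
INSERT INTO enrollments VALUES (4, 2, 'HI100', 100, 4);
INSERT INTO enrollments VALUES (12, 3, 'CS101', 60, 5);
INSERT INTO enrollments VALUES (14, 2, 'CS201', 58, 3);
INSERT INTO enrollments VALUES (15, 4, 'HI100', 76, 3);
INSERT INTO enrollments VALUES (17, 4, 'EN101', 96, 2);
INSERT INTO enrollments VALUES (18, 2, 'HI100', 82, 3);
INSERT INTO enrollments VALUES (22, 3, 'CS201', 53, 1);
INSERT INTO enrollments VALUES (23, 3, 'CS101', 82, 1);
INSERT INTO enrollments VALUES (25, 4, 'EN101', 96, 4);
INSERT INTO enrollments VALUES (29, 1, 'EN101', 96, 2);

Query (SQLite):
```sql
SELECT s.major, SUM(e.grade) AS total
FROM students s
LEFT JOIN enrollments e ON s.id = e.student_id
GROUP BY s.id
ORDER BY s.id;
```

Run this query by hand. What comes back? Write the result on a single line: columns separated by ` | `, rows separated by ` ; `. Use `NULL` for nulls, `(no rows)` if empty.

Math | 96 ; Philosophy | 240 ; Art | 195 ; Philosophy | 268

LEFT JOIN keeps every students row; unmatched ones get NULL for enrollments columns.
Group by students.id and compute SUM(e.grade). SUM over an all-NULL group is NULL.
  1: ids {29} → SUM(e.grade)=96
  2: ids {4, 14, 18} → SUM(e.grade)=240
  3: ids {12, 22, 23} → SUM(e.grade)=195
  4: ids {15, 17, 25} → SUM(e.grade)=268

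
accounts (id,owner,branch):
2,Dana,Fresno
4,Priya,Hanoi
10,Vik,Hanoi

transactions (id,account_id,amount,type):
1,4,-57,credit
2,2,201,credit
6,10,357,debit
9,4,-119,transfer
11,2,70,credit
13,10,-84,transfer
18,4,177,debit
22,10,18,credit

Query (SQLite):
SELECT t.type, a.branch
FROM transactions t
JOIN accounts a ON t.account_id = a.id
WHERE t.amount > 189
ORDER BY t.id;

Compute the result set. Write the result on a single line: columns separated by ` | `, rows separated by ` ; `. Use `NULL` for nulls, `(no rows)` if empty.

credit | Fresno ; debit | Hanoi

Each transactions row matches the accounts row where account_id = accounts.id.
Then keep rows with t.amount > 189.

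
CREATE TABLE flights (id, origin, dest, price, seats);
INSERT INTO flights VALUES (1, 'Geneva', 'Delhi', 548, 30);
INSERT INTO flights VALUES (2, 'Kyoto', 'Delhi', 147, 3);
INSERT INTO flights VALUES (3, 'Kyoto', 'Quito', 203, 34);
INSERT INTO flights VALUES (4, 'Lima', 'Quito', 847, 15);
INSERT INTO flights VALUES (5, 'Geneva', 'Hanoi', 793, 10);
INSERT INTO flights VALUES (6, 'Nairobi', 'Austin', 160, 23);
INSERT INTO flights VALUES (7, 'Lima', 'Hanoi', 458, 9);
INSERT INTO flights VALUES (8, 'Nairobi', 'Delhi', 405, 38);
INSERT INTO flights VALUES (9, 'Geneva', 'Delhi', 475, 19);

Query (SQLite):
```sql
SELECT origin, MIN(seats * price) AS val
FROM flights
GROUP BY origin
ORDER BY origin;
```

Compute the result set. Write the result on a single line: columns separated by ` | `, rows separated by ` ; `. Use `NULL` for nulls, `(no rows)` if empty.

Geneva | 7930 ; Kyoto | 441 ; Lima | 4122 ; Nairobi | 3680

For each row compute seats * price.
Group by origin; take MIN of the expression per group.
  Geneva: ids {1, 5, 9} → MIN(seats * price)=7930
  Kyoto: ids {2, 3} → MIN(seats * price)=441
  Lima: ids {4, 7} → MIN(seats * price)=4122
  Nairobi: ids {6, 8} → MIN(seats * price)=3680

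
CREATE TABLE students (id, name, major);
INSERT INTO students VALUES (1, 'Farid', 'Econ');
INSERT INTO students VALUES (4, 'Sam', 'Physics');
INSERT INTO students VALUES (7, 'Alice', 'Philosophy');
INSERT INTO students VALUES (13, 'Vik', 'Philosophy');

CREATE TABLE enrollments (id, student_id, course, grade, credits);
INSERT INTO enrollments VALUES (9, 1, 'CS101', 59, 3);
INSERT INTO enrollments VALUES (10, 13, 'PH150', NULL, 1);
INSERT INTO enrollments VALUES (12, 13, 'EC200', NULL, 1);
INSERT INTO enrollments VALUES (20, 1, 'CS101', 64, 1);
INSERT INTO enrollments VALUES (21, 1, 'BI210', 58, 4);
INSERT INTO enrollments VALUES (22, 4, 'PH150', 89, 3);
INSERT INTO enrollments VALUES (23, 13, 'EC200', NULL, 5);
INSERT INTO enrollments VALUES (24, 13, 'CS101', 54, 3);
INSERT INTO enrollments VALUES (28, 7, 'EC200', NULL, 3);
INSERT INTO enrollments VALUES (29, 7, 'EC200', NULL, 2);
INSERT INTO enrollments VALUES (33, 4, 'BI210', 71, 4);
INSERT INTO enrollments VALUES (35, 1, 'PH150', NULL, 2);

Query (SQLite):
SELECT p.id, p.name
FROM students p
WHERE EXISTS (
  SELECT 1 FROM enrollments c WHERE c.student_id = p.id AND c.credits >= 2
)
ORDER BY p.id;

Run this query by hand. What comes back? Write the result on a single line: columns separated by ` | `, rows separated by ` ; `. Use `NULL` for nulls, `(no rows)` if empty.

For each students row, check whether any enrollments with matching student_id has credits >= 2.
Keep rows where that is true.

1 | Farid ; 4 | Sam ; 7 | Alice ; 13 | Vik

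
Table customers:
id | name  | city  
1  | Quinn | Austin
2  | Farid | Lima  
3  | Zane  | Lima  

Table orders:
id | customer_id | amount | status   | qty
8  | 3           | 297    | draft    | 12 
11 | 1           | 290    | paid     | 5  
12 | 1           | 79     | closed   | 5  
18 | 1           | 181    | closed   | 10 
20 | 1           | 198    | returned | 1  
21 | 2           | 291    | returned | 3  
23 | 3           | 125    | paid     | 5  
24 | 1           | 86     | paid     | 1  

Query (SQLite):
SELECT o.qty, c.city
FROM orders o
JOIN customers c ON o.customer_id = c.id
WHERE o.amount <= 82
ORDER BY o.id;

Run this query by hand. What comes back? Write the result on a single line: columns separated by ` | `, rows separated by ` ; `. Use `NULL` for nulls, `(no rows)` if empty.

Each orders row matches the customers row where customer_id = customers.id.
Then keep rows with o.amount <= 82.

5 | Austin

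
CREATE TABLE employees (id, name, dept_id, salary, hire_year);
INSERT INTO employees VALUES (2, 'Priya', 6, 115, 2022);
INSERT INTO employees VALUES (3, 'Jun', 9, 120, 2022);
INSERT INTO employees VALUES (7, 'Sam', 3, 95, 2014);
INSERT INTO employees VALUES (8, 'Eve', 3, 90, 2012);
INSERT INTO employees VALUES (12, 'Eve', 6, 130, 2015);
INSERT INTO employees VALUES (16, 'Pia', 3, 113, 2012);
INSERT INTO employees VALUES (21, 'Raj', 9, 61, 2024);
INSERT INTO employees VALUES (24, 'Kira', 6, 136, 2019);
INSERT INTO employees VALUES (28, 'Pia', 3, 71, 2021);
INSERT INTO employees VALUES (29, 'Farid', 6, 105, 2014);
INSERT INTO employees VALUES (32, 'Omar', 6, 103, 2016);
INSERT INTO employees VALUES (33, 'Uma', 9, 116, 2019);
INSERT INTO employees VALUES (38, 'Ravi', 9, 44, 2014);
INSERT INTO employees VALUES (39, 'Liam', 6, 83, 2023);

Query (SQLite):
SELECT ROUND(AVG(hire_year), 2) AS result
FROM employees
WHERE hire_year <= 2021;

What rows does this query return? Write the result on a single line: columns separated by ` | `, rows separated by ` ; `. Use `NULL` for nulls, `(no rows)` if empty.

2015.6

Rows where hire_year <= 2021 → hire_year values: [2014, 2012, 2015, 2012, 2019, 2021, 2014, 2016, 2019, 2014].
AVG = 20156 / 10 (rounded to 2 dp).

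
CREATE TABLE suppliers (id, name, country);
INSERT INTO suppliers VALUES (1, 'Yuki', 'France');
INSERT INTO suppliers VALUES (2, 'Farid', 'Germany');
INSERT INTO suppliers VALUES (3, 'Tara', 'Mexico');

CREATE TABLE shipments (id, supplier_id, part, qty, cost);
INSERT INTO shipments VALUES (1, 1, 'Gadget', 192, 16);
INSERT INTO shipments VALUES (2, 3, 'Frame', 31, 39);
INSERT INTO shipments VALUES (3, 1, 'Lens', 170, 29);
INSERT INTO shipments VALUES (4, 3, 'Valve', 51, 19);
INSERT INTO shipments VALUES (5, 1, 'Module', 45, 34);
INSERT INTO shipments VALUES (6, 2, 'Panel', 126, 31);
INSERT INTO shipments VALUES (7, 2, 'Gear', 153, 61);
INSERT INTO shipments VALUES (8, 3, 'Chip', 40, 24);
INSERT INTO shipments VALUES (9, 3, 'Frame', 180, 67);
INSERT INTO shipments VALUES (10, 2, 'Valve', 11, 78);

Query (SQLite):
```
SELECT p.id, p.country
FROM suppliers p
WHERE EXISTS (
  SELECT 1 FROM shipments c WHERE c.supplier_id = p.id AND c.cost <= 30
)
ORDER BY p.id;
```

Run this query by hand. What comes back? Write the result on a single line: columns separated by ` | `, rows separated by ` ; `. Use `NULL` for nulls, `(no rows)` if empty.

For each suppliers row, check whether any shipments with matching supplier_id has cost <= 30.
Keep rows where that is true.

1 | France ; 3 | Mexico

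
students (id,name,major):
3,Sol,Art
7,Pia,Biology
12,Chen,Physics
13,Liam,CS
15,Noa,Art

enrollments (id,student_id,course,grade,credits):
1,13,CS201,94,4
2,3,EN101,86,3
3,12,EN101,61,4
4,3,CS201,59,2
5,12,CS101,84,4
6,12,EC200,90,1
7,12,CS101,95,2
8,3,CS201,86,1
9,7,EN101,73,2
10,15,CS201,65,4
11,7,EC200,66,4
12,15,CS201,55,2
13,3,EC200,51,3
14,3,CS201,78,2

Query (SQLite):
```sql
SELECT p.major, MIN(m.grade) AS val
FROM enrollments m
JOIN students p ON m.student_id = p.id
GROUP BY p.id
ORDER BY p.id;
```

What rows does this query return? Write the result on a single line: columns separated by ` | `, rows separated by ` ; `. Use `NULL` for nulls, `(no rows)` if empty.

Art | 51 ; Biology | 66 ; Physics | 61 ; CS | 94 ; Art | 55

Join each enrollments row to its students via student_id.
Group joined rows by students.id; compute MIN(m.grade) per group.
  3: ids {2, 4, 8, 13, 14} → MIN(m.grade)=51
  7: ids {9, 11} → MIN(m.grade)=66
  12: ids {3, 5, 6, 7} → MIN(m.grade)=61
  13: ids {1} → MIN(m.grade)=94
  15: ids {10, 12} → MIN(m.grade)=55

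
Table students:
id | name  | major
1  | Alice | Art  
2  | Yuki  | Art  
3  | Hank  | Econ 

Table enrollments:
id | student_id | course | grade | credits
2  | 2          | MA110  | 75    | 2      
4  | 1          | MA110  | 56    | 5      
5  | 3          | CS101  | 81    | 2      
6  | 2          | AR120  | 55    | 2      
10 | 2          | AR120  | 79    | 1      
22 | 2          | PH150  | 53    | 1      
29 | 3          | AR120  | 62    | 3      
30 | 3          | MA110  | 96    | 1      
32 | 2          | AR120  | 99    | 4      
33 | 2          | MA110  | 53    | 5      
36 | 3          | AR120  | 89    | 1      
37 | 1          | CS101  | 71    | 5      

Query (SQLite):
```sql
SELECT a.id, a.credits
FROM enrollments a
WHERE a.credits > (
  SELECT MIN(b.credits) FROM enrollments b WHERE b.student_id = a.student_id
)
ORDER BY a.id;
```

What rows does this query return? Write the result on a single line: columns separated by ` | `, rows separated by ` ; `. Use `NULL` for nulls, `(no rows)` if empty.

2 | 2 ; 5 | 2 ; 6 | 2 ; 29 | 3 ; 32 | 4 ; 33 | 5

For each enrollments row a, compute MIN(credits) over rows sharing a.student_id.
Keep row a if a.credits > that per-group MIN.
  student_id=1: MIN(credits) = 5
  student_id=2: MIN(credits) = 1
  student_id=3: MIN(credits) = 1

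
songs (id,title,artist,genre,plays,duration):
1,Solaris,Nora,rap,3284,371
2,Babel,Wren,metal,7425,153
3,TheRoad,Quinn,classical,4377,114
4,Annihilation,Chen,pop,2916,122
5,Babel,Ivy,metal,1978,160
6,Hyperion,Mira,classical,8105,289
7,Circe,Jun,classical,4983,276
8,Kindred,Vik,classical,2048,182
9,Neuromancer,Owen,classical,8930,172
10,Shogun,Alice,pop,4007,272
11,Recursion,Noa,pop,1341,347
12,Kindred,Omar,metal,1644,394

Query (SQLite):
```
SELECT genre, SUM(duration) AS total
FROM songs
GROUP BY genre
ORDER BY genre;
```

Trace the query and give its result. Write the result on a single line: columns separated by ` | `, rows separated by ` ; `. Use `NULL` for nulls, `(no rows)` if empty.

Partition songs by genre; compute SUM(duration) within each group.
  classical: ids {3, 6, 7, 8, 9} → SUM(duration)=1033
  metal: ids {2, 5, 12} → SUM(duration)=707
  pop: ids {4, 10, 11} → SUM(duration)=741
  rap: ids {1} → SUM(duration)=371

classical | 1033 ; metal | 707 ; pop | 741 ; rap | 371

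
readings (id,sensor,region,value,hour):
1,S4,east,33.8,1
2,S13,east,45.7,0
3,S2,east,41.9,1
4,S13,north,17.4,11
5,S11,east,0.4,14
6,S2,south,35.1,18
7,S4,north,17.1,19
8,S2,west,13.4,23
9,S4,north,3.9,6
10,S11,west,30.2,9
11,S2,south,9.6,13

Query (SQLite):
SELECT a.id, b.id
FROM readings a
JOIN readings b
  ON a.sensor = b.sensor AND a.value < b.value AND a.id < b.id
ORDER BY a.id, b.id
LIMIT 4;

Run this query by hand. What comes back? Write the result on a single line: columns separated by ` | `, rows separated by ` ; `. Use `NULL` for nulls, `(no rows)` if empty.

Pairs (a,b) with same sensor, a.value < b.value, a.id < b.id.
sensor groups: S11:{5,10} S13:{2,4} S2:{3,6,8,11} S4:{1,7,9}
Ordered by (a.id, b.id); first 4.

5 | 10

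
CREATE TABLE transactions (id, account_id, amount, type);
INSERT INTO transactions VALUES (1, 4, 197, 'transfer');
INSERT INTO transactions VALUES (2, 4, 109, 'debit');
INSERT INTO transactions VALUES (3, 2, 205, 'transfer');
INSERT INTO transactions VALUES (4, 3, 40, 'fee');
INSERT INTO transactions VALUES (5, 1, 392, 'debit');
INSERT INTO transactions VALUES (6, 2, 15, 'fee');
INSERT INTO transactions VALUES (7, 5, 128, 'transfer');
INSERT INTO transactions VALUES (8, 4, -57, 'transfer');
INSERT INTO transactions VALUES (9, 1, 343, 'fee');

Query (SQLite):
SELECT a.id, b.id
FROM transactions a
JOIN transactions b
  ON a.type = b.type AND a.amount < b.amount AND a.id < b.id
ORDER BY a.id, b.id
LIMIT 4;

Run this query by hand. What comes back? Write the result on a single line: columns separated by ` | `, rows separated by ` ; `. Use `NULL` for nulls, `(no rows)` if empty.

1 | 3 ; 2 | 5 ; 4 | 9 ; 6 | 9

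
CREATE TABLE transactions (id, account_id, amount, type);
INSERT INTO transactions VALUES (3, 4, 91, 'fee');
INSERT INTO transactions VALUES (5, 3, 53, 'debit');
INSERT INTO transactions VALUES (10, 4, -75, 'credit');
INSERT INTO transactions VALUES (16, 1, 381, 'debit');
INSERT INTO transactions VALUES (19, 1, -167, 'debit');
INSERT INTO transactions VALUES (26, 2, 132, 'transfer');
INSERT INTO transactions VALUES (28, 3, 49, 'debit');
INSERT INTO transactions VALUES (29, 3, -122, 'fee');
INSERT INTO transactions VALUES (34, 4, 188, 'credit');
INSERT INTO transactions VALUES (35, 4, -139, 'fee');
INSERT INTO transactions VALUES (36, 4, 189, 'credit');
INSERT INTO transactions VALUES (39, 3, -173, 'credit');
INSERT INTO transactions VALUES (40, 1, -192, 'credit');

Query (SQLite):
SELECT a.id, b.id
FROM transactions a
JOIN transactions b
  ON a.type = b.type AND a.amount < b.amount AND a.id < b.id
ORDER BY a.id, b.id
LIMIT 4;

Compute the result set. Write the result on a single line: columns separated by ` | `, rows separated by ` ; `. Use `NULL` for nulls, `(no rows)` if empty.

5 | 16 ; 10 | 34 ; 10 | 36 ; 19 | 28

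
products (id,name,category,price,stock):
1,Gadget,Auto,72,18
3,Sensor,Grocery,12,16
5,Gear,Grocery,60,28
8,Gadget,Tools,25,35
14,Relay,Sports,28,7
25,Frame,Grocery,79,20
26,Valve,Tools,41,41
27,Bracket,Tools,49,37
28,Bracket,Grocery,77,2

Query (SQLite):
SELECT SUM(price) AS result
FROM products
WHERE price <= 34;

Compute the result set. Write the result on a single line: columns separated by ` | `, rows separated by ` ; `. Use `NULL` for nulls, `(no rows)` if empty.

65

Rows where price <= 34 → price values: [12, 25, 28].
SUM of non-NULL values = 65.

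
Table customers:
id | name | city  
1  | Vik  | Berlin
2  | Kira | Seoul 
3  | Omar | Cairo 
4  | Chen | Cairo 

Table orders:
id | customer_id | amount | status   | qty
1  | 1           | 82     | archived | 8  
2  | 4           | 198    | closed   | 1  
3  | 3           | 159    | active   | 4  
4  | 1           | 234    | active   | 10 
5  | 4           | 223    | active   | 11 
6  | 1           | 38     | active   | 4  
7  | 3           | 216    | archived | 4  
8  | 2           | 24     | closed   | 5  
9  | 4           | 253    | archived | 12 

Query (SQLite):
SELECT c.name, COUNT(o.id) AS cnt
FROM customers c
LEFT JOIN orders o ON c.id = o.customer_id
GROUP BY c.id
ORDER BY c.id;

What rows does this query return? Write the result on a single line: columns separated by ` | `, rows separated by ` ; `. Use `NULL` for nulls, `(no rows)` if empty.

LEFT JOIN keeps every customers row; unmatched ones get NULL for orders columns.
Group by customers.id and compute COUNT(o.id). COUNT(col) of an all-NULL group is 0.
  1: ids {1, 4, 6} → COUNT(o.id)=3
  2: ids {8} → COUNT(o.id)=1
  3: ids {3, 7} → COUNT(o.id)=2
  4: ids {2, 5, 9} → COUNT(o.id)=3

Vik | 3 ; Kira | 1 ; Omar | 2 ; Chen | 3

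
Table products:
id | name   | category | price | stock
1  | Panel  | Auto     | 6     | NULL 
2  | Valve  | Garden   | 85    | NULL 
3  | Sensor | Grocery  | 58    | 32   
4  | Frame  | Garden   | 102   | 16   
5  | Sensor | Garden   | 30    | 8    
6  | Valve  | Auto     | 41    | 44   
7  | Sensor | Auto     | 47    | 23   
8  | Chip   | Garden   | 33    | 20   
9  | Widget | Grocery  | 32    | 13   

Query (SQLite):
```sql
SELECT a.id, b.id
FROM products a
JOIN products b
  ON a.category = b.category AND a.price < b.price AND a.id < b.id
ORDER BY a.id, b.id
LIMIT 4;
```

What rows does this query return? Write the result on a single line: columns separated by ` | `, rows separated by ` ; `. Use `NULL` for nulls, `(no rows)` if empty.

Pairs (a,b) with same category, a.price < b.price, a.id < b.id.
category groups: Auto:{1,6,7} Garden:{2,4,5,8} Grocery:{3,9}
Ordered by (a.id, b.id); first 4.

1 | 6 ; 1 | 7 ; 2 | 4 ; 5 | 8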